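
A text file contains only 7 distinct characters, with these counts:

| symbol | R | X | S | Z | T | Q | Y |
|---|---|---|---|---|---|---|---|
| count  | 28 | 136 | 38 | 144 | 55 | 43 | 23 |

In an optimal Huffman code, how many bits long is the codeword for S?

3

Repeatedly merge the two smallest:
combine Y(23), R(28) → 51
combine S(38), Q(43) → 81
combine 51, T(55) → 106
combine 81, 106 → 187
combine X(136), Z(144) → 280
combine 187, 280 → 467
The subtree containing S is merged 3 times, so code length = 3.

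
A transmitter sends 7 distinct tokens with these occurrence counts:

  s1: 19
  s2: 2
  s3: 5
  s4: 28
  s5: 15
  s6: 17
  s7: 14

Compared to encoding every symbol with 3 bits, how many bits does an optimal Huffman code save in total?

40

Fixed-length: 3 bits × 100 symbols = 300 bits.
Huffman merges:
combine s2(2), s3(5) → 7
combine 7, s7(14) → 21
combine s5(15), s6(17) → 32
combine s1(19), 21 → 40
combine s4(28), 32 → 60
combine 40, 60 → 100
Huffman total = 7 + 21 + 32 + 40 + 60 + 100 = 260 bits.
Saving = 300 − 260 = 40 bits.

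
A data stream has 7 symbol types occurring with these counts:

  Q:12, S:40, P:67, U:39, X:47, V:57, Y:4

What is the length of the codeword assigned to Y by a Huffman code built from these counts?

4

Repeatedly merge the two smallest:
Y(4) + Q(12) → 16
16 + U(39) → 55
S(40) + X(47) → 87
55 + V(57) → 112
P(67) + 87 → 154
112 + 154 → 266
The subtree containing Y is merged 4 times, so code length = 4.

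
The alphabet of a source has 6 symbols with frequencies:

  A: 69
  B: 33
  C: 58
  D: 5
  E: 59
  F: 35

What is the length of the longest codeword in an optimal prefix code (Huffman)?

4

Merge the two lowest-weight nodes at each step:
combine D(5), B(33) → 38
combine F(35), 38 → 73
combine C(58), E(59) → 117
combine A(69), 73 → 142
combine 117, 142 → 259
Maximum depth reached is 4.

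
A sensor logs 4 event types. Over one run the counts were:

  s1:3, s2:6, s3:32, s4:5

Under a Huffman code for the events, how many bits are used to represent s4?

3

Repeatedly merge the two smallest:
s1(3) + s4(5) → 8
s2(6) + 8 → 14
14 + s3(32) → 46
The subtree containing s4 is merged 3 times, so code length = 3.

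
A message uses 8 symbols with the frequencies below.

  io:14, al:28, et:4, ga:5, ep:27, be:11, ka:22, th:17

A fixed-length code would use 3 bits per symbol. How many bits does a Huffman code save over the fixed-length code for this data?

Fixed-length: 3 bits × 128 symbols = 384 bits.
Huffman merges:
merge et(4) and ga(5): 9
merge 9 and be(11): 20
merge io(14) and th(17): 31
merge 20 and ka(22): 42
merge ep(27) and al(28): 55
merge 31 and 42: 73
merge 55 and 73: 128
Huffman total = 9 + 20 + 31 + 42 + 55 + 73 + 128 = 358 bits.
Saving = 384 − 358 = 26 bits.

26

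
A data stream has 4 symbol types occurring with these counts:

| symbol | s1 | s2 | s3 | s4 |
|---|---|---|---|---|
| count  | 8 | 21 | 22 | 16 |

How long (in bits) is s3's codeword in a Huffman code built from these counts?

Huffman merges, smallest pair first:
merge s1(8) and s4(16): 24
merge s2(21) and s3(22): 43
merge 24 and 43: 67
s3 sits 2 levels below the root, so its codeword is 2 bits.

2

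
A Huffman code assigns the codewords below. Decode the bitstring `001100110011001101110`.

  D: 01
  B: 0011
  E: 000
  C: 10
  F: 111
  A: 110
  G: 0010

BBBBDA

Read left to right; each codeword is recognised as soon as it completes (prefix code):
  0011→B | 0011→B | 0011→B | 0011→B | 01→D | 110→A
Decoded message: BBBBDA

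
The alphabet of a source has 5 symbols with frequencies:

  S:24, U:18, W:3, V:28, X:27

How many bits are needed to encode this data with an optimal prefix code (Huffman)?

Merge the two smallest weights repeatedly:
combine W(3), U(18) → 21
combine 21, S(24) → 45
combine X(27), V(28) → 55
combine 45, 55 → 100
Total encoded bits = sum of merged weights = 21 + 45 + 55 + 100 = 221.

221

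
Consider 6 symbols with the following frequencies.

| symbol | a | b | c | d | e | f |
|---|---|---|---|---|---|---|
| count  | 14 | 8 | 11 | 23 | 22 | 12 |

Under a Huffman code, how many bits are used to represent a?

Repeatedly merge the two smallest:
merge b(8) and c(11): 19
merge f(12) and a(14): 26
merge 19 and e(22): 41
merge d(23) and 26: 49
merge 41 and 49: 90
a sits 3 levels below the root, so its codeword is 3 bits.

3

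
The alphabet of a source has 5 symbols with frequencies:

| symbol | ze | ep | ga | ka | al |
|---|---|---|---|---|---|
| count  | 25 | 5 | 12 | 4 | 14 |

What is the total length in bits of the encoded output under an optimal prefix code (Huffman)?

125

Greedily combine the two least-frequent nodes:
combine ka(4), ep(5) → 9
combine 9, ga(12) → 21
combine al(14), 21 → 35
combine ze(25), 35 → 60
The encoded length is the sum of every internal node's weight: 9 + 21 + 35 + 60 = 125 bits.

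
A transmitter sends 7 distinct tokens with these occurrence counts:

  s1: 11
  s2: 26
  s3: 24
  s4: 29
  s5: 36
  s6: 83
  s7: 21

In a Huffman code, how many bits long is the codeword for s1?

4

Repeatedly merge the two smallest:
s1(11) + s7(21) → 32
s3(24) + s2(26) → 50
s4(29) + 32 → 61
s5(36) + 50 → 86
61 + s6(83) → 144
86 + 144 → 230
The subtree containing s1 is merged 4 times, so code length = 4.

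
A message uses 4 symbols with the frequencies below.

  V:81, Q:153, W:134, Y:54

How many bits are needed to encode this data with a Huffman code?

826

Merge the two smallest weights repeatedly:
combine Y(54), V(81) → 135
combine W(134), 135 → 269
combine Q(153), 269 → 422
Each symbol's bit-cost is frequency × depth; summing gives 826 bits (equivalently 135 + 269 + 422).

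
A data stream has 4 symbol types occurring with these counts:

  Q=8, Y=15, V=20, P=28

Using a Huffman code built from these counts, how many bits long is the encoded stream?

137

Build the Huffman tree bottom-up:
combine Q(8), Y(15) → 23
combine V(20), 23 → 43
combine P(28), 43 → 71
Each symbol's bit-cost is frequency × depth; summing gives 137 bits (equivalently 23 + 43 + 71).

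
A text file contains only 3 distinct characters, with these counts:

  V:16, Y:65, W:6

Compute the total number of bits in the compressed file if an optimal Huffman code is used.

109

Merge the two smallest weights repeatedly:
W(6) + V(16) → 22
22 + Y(65) → 87
Each symbol's bit-cost is frequency × depth; summing gives 109 bits (equivalently 22 + 87).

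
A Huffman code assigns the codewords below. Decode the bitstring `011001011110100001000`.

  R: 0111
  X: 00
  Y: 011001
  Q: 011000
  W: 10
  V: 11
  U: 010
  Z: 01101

YRWWXUX

Read left to right; each codeword is recognised as soon as it completes (prefix code):
  011001→Y | 0111→R | 10→W | 10→W | 00→X | 010→U | 00→X
Decoded message: YRWWXUX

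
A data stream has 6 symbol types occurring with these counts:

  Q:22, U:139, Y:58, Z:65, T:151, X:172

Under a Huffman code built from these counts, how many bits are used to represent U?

2

Repeatedly merge the two smallest:
merge Q(22) and Y(58): 80
merge Z(65) and 80: 145
merge U(139) and 145: 284
merge T(151) and X(172): 323
merge 284 and 323: 607
U sits 2 levels below the root, so its codeword is 2 bits.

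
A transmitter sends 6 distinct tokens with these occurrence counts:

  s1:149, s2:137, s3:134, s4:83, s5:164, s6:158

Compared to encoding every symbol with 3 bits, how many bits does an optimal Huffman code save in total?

Fixed-length: 3 bits × 825 symbols = 2475 bits.
Huffman merges:
combine s4(83), s3(134) → 217
combine s2(137), s1(149) → 286
combine s6(158), s5(164) → 322
combine 217, 286 → 503
combine 322, 503 → 825
Huffman total = 217 + 286 + 322 + 503 + 825 = 2153 bits.
Saving = 2475 − 2153 = 322 bits.

322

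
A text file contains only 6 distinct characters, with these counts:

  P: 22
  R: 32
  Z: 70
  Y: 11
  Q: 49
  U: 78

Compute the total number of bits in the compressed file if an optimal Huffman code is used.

Build the Huffman tree bottom-up:
combine Y(11), P(22) → 33
combine R(32), 33 → 65
combine Q(49), 65 → 114
combine Z(70), U(78) → 148
combine 114, 148 → 262
Total encoded bits = sum of merged weights = 33 + 65 + 114 + 148 + 262 = 622.

622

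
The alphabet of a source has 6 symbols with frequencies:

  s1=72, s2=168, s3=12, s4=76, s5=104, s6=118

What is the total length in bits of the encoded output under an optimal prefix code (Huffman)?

1344

Greedily combine the two least-frequent nodes:
s3(12) + s1(72) → 84
s4(76) + 84 → 160
s5(104) + s6(118) → 222
160 + s2(168) → 328
222 + 328 → 550
The encoded length is the sum of every internal node's weight: 84 + 160 + 222 + 328 + 550 = 1344 bits.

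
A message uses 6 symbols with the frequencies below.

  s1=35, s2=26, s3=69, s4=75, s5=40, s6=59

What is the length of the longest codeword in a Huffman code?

3

Merge the two lowest-weight nodes at each step:
s2(26) + s1(35) → 61
s5(40) + s6(59) → 99
61 + s3(69) → 130
s4(75) + 99 → 174
130 + 174 → 304
The first pair merged (s2, s1) ends up deepest, at depth 3.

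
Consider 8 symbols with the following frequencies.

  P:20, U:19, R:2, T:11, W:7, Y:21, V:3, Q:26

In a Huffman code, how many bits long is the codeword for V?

Repeatedly merge the two smallest:
combine R(2), V(3) → 5
combine 5, W(7) → 12
combine T(11), 12 → 23
combine U(19), P(20) → 39
combine Y(21), 23 → 44
combine Q(26), 39 → 65
combine 44, 65 → 109
The subtree containing V is merged 5 times, so code length = 5.

5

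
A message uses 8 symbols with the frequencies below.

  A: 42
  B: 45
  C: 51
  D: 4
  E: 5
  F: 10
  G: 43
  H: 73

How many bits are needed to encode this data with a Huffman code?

Build the Huffman tree bottom-up:
combine D(4), E(5) → 9
combine 9, F(10) → 19
combine 19, A(42) → 61
combine G(43), B(45) → 88
combine C(51), 61 → 112
combine H(73), 88 → 161
combine 112, 161 → 273
The encoded length is the sum of every internal node's weight: 9 + 19 + 61 + 88 + 112 + 161 + 273 = 723 bits.

723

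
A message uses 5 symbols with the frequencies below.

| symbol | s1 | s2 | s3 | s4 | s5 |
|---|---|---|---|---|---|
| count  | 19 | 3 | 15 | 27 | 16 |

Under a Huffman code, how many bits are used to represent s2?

Build the tree from the bottom:
combine s2(3), s3(15) → 18
combine s5(16), 18 → 34
combine s1(19), s4(27) → 46
combine 34, 46 → 80
s2's leaf is at depth 3, giving a 3-bit codeword.

3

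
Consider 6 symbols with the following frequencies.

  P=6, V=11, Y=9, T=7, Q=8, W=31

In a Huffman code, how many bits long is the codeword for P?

4

Repeatedly merge the two smallest:
P(6) + T(7) → 13
Q(8) + Y(9) → 17
V(11) + 13 → 24
17 + 24 → 41
W(31) + 41 → 72
The subtree containing P is merged 4 times, so code length = 4.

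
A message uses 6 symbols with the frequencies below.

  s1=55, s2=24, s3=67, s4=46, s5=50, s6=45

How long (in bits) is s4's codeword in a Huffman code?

3

Repeatedly merge the two smallest:
merge s2(24) and s6(45): 69
merge s4(46) and s5(50): 96
merge s1(55) and s3(67): 122
merge 69 and 96: 165
merge 122 and 165: 287
s4's leaf is at depth 3, giving a 3-bit codeword.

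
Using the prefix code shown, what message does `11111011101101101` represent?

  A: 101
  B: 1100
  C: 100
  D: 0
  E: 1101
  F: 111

FEEAA

Read left to right; each codeword is recognised as soon as it completes (prefix code):
  111→F | 1101→E | 1101→E | 101→A | 101→A
Decoded message: FEEAA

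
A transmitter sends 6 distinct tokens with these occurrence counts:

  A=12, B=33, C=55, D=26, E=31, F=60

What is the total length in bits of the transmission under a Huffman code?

536

Merge the two smallest weights repeatedly:
merge A(12) and D(26): 38
merge E(31) and B(33): 64
merge 38 and C(55): 93
merge F(60) and 64: 124
merge 93 and 124: 217
Each symbol's bit-cost is frequency × depth; summing gives 536 bits (equivalently 38 + 64 + 93 + 124 + 217).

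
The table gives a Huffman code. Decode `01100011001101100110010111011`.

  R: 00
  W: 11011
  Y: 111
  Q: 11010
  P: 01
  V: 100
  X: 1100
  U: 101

PVPVWRXUW

Read left to right; each codeword is recognised as soon as it completes (prefix code):
  01→P | 100→V | 01→P | 100→V | 11011→W | 00→R | 1100→X | 101→U | 11011→W
Decoded message: PVPVWRXUW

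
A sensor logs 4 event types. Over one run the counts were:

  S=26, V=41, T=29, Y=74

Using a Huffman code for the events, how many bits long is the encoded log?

321

Greedily combine the two least-frequent nodes:
merge S(26) and T(29): 55
merge V(41) and 55: 96
merge Y(74) and 96: 170
Each symbol's bit-cost is frequency × depth; summing gives 321 bits (equivalently 55 + 96 + 170).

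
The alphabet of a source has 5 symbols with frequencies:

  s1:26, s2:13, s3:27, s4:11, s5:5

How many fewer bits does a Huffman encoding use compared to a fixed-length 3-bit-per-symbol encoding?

Fixed-length: 3 bits × 82 symbols = 246 bits.
Huffman merges:
s5(5) + s4(11) → 16
s2(13) + 16 → 29
s1(26) + s3(27) → 53
29 + 53 → 82
Huffman total = 16 + 29 + 53 + 82 = 180 bits.
Saving = 246 − 180 = 66 bits.

66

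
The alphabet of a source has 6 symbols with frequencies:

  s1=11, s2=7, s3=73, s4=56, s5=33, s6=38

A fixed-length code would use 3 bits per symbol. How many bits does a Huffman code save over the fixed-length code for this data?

Fixed-length: 3 bits × 218 symbols = 654 bits.
Huffman merges:
combine s2(7), s1(11) → 18
combine 18, s5(33) → 51
combine s6(38), 51 → 89
combine s4(56), s3(73) → 129
combine 89, 129 → 218
Huffman total = 18 + 51 + 89 + 129 + 218 = 505 bits.
Saving = 654 − 505 = 149 bits.

149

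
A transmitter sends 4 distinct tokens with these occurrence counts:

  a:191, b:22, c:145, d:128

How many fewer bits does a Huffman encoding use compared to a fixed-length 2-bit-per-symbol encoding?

Fixed-length: 2 bits × 486 symbols = 972 bits.
Huffman merges:
merge b(22) and d(128): 150
merge c(145) and 150: 295
merge a(191) and 295: 486
Huffman total = 150 + 295 + 486 = 931 bits.
Saving = 972 − 931 = 41 bits.

41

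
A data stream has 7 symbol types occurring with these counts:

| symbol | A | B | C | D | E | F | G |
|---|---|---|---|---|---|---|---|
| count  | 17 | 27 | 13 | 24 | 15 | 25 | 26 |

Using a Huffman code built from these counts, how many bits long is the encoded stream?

Merge the two smallest weights repeatedly:
merge C(13) and E(15): 28
merge A(17) and D(24): 41
merge F(25) and G(26): 51
merge B(27) and 28: 55
merge 41 and 51: 92
merge 55 and 92: 147
The encoded length is the sum of every internal node's weight: 28 + 41 + 51 + 55 + 92 + 147 = 414 bits.

414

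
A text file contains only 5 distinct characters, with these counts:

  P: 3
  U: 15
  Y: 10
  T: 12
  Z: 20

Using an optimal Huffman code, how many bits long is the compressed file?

Greedily combine the two least-frequent nodes:
combine P(3), Y(10) → 13
combine T(12), 13 → 25
combine U(15), Z(20) → 35
combine 25, 35 → 60
Each symbol's bit-cost is frequency × depth; summing gives 133 bits (equivalently 13 + 25 + 35 + 60).

133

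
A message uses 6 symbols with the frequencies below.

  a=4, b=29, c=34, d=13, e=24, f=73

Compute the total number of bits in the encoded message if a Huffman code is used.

402

Merge the two smallest weights repeatedly:
merge a(4) and d(13): 17
merge 17 and e(24): 41
merge b(29) and c(34): 63
merge 41 and 63: 104
merge f(73) and 104: 177
Each symbol's bit-cost is frequency × depth; summing gives 402 bits (equivalently 17 + 41 + 63 + 104 + 177).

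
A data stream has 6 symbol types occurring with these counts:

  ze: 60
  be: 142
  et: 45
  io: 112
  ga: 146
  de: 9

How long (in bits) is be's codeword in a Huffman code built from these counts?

2

Build the tree from the bottom:
merge de(9) and et(45): 54
merge 54 and ze(60): 114
merge io(112) and 114: 226
merge be(142) and ga(146): 288
merge 226 and 288: 514
be's leaf is at depth 2, giving a 2-bit codeword.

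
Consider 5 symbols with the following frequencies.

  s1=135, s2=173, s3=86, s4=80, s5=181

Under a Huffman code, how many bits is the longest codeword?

3

Merge the two lowest-weight nodes at each step:
merge s4(80) and s3(86): 166
merge s1(135) and 166: 301
merge s2(173) and s5(181): 354
merge 301 and 354: 655
The rarest symbols sit at the bottom; the longest codeword is 3 bits.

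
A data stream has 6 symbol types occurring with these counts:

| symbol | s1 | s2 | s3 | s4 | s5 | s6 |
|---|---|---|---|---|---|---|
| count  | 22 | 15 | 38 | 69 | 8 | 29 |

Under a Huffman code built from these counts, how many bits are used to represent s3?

3

Repeatedly merge the two smallest:
s5(8) + s2(15) → 23
s1(22) + 23 → 45
s6(29) + s3(38) → 67
45 + 67 → 112
s4(69) + 112 → 181
s3 sits 3 levels below the root, so its codeword is 3 bits.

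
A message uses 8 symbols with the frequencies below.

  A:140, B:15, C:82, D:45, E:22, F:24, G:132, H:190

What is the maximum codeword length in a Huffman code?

6

Merge the two lowest-weight nodes at each step:
merge B(15) and E(22): 37
merge F(24) and 37: 61
merge D(45) and 61: 106
merge C(82) and 106: 188
merge G(132) and A(140): 272
merge 188 and H(190): 378
merge 272 and 378: 650
Maximum depth reached is 6.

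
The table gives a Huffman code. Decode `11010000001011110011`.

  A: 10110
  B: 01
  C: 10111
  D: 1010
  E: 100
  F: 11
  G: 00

FBGGGCEF

Read left to right; each codeword is recognised as soon as it completes (prefix code):
  11→F | 01→B | 00→G | 00→G | 00→G | 10111→C | 100→E | 11→F
Decoded message: FBGGGCEF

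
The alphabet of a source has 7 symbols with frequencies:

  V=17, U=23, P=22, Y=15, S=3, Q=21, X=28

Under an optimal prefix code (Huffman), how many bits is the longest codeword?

Merge the two lowest-weight nodes at each step:
S(3) + Y(15) → 18
V(17) + 18 → 35
Q(21) + P(22) → 43
U(23) + X(28) → 51
35 + 43 → 78
51 + 78 → 129
Maximum depth reached is 4.

4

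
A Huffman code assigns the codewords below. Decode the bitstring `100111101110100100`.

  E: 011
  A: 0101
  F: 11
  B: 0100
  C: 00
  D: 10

Read left to right; each codeword is recognised as soon as it completes (prefix code):
  10→D | 011→E | 11→F | 011→E | 10→D | 10→D | 0100→B
Decoded message: DEFEDDB

DEFEDDB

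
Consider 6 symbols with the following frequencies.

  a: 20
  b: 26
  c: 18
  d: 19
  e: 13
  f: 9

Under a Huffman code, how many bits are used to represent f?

3

Build the tree from the bottom:
combine f(9), e(13) → 22
combine c(18), d(19) → 37
combine a(20), 22 → 42
combine b(26), 37 → 63
combine 42, 63 → 105
f's leaf is at depth 3, giving a 3-bit codeword.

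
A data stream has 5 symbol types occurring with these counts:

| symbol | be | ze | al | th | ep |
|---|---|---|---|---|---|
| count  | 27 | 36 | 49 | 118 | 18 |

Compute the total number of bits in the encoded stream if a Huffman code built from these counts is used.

504

Build the Huffman tree bottom-up:
merge ep(18) and be(27): 45
merge ze(36) and 45: 81
merge al(49) and 81: 130
merge th(118) and 130: 248
Total encoded bits = sum of merged weights = 45 + 81 + 130 + 248 = 504.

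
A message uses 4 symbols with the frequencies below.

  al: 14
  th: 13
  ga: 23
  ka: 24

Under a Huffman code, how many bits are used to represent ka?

2

Repeatedly merge the two smallest:
th(13) + al(14) → 27
ga(23) + ka(24) → 47
27 + 47 → 74
The subtree containing ka is merged 2 times, so code length = 2.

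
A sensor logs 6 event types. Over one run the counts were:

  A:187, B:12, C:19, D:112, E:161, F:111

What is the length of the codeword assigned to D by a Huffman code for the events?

2

Build the tree from the bottom:
B(12) + C(19) → 31
31 + F(111) → 142
D(112) + 142 → 254
E(161) + A(187) → 348
254 + 348 → 602
D's leaf is at depth 2, giving a 2-bit codeword.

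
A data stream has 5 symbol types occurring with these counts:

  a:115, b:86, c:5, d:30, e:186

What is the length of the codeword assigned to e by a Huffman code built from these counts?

1

Repeatedly merge the two smallest:
combine c(5), d(30) → 35
combine 35, b(86) → 121
combine a(115), 121 → 236
combine e(186), 236 → 422
e sits one level below the root: a 1-bit codeword.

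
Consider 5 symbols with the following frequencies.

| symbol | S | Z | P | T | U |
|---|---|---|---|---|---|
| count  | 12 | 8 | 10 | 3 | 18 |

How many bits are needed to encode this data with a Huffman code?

Greedily combine the two least-frequent nodes:
merge T(3) and Z(8): 11
merge P(10) and 11: 21
merge S(12) and U(18): 30
merge 21 and 30: 51
Total encoded bits = sum of merged weights = 11 + 21 + 30 + 51 = 113.

113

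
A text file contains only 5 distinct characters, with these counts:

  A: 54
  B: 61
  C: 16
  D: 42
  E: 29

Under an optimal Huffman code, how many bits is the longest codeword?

3

Merge the two lowest-weight nodes at each step:
combine C(16), E(29) → 45
combine D(42), 45 → 87
combine A(54), B(61) → 115
combine 87, 115 → 202
The first pair merged (C, E) ends up deepest, at depth 3.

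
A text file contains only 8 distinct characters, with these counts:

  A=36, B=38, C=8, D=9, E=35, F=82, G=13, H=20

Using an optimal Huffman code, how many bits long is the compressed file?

Build the Huffman tree bottom-up:
combine C(8), D(9) → 17
combine G(13), 17 → 30
combine H(20), 30 → 50
combine E(35), A(36) → 71
combine B(38), 50 → 88
combine 71, F(82) → 153
combine 88, 153 → 241
Each symbol's bit-cost is frequency × depth; summing gives 650 bits (equivalently 17 + 30 + 50 + 71 + 88 + 153 + 241).

650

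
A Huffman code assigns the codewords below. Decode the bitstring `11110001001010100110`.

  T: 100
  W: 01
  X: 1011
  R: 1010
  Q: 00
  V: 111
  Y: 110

Read left to right; each codeword is recognised as soon as it completes (prefix code):
  111→V | 100→T | 01→W | 00→Q | 1010→R | 100→T | 110→Y
Decoded message: VTWQRTY

VTWQRTY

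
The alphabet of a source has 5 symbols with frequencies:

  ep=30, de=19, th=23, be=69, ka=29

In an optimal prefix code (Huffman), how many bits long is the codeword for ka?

3

Build the tree from the bottom:
combine de(19), th(23) → 42
combine ka(29), ep(30) → 59
combine 42, 59 → 101
combine be(69), 101 → 170
The subtree containing ka is merged 3 times, so code length = 3.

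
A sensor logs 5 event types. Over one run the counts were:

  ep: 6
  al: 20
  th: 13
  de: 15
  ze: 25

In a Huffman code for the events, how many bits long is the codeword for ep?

Repeatedly merge the two smallest:
combine ep(6), th(13) → 19
combine de(15), 19 → 34
combine al(20), ze(25) → 45
combine 34, 45 → 79
ep sits 3 levels below the root, so its codeword is 3 bits.

3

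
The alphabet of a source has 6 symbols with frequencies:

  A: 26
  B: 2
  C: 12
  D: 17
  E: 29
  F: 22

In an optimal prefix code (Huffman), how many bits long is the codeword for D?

3

Huffman merges, smallest pair first:
combine B(2), C(12) → 14
combine 14, D(17) → 31
combine F(22), A(26) → 48
combine E(29), 31 → 60
combine 48, 60 → 108
The subtree containing D is merged 3 times, so code length = 3.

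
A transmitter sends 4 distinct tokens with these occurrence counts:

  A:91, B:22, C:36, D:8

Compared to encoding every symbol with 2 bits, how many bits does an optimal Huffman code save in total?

61

Fixed-length: 2 bits × 157 symbols = 314 bits.
Huffman merges:
combine D(8), B(22) → 30
combine 30, C(36) → 66
combine 66, A(91) → 157
Huffman total = 30 + 66 + 157 = 253 bits.
Saving = 314 − 253 = 61 bits.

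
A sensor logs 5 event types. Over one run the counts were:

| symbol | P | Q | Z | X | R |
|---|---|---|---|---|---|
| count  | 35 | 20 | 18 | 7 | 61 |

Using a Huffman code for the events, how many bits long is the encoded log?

291

Merge the two smallest weights repeatedly:
combine X(7), Z(18) → 25
combine Q(20), 25 → 45
combine P(35), 45 → 80
combine R(61), 80 → 141
The encoded length is the sum of every internal node's weight: 25 + 45 + 80 + 141 = 291 bits.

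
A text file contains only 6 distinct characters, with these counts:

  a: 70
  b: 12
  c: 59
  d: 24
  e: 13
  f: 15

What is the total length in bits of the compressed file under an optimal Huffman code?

444

Build the Huffman tree bottom-up:
b(12) + e(13) → 25
f(15) + d(24) → 39
25 + 39 → 64
c(59) + 64 → 123
a(70) + 123 → 193
Each symbol's bit-cost is frequency × depth; summing gives 444 bits (equivalently 25 + 39 + 64 + 123 + 193).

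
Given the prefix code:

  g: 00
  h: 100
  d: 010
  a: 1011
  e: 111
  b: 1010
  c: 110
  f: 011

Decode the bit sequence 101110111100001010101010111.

aacgdbbe

Read left to right; each codeword is recognised as soon as it completes (prefix code):
  1011→a | 1011→a | 110→c | 00→g | 010→d | 1010→b | 1010→b | 111→e
Decoded message: aacgdbbe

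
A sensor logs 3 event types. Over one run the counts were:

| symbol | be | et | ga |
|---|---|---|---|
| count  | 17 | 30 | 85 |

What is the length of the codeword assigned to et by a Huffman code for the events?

Repeatedly merge the two smallest:
combine be(17), et(30) → 47
combine 47, ga(85) → 132
et sits 2 levels below the root, so its codeword is 2 bits.

2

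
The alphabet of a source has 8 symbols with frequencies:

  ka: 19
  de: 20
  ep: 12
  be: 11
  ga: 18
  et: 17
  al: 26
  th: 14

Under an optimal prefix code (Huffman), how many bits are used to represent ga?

3

Build the tree from the bottom:
merge be(11) and ep(12): 23
merge th(14) and et(17): 31
merge ga(18) and ka(19): 37
merge de(20) and 23: 43
merge al(26) and 31: 57
merge 37 and 43: 80
merge 57 and 80: 137
ga's leaf is at depth 3, giving a 3-bit codeword.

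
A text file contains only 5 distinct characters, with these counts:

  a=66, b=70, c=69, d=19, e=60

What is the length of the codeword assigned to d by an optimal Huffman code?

3

Huffman merges, smallest pair first:
combine d(19), e(60) → 79
combine a(66), c(69) → 135
combine b(70), 79 → 149
combine 135, 149 → 284
d sits 3 levels below the root, so its codeword is 3 bits.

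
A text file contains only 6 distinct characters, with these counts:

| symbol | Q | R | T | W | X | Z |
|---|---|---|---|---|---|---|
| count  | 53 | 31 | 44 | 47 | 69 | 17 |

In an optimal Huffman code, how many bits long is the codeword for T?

Build the tree from the bottom:
combine Z(17), R(31) → 48
combine T(44), W(47) → 91
combine 48, Q(53) → 101
combine X(69), 91 → 160
combine 101, 160 → 261
The subtree containing T is merged 3 times, so code length = 3.

3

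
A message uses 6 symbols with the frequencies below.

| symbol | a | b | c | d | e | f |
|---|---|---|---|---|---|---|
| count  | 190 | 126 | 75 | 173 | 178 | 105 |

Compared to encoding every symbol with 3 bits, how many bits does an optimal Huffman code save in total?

368

Fixed-length: 3 bits × 847 symbols = 2541 bits.
Huffman merges:
combine c(75), f(105) → 180
combine b(126), d(173) → 299
combine e(178), 180 → 358
combine a(190), 299 → 489
combine 358, 489 → 847
Huffman total = 180 + 299 + 358 + 489 + 847 = 2173 bits.
Saving = 2541 − 2173 = 368 bits.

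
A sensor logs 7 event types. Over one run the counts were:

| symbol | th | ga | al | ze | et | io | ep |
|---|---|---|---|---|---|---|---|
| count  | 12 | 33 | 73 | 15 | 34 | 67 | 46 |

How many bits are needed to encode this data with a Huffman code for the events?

727

Build the Huffman tree bottom-up:
th(12) + ze(15) → 27
27 + ga(33) → 60
et(34) + ep(46) → 80
60 + io(67) → 127
al(73) + 80 → 153
127 + 153 → 280
The encoded length is the sum of every internal node's weight: 27 + 60 + 80 + 127 + 153 + 280 = 727 bits.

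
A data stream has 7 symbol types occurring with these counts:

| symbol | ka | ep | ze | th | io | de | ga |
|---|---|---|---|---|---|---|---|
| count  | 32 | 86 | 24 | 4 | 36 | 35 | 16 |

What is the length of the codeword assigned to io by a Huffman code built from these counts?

Build the tree from the bottom:
th(4) + ga(16) → 20
20 + ze(24) → 44
ka(32) + de(35) → 67
io(36) + 44 → 80
67 + 80 → 147
ep(86) + 147 → 233
The subtree containing io is merged 3 times, so code length = 3.

3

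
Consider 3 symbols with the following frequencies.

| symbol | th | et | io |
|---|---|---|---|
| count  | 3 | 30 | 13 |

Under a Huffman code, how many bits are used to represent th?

2

Repeatedly merge the two smallest:
combine th(3), io(13) → 16
combine 16, et(30) → 46
th sits 2 levels below the root, so its codeword is 2 bits.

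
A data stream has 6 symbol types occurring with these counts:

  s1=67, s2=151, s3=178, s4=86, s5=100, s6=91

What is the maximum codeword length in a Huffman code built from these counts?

3

Merge the two lowest-weight nodes at each step:
combine s1(67), s4(86) → 153
combine s6(91), s5(100) → 191
combine s2(151), 153 → 304
combine s3(178), 191 → 369
combine 304, 369 → 673
The first pair merged (s1, s4) ends up deepest, at depth 3.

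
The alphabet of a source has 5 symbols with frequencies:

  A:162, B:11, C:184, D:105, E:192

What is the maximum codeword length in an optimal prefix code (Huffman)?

Merge the two lowest-weight nodes at each step:
merge B(11) and D(105): 116
merge 116 and A(162): 278
merge C(184) and E(192): 376
merge 278 and 376: 654
The rarest symbols sit at the bottom; the longest codeword is 3 bits.

3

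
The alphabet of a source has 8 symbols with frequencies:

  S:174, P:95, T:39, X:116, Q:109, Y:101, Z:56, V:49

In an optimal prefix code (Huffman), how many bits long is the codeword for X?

3

Huffman merges, smallest pair first:
merge T(39) and V(49): 88
merge Z(56) and 88: 144
merge P(95) and Y(101): 196
merge Q(109) and X(116): 225
merge 144 and S(174): 318
merge 196 and 225: 421
merge 318 and 421: 739
X sits 3 levels below the root, so its codeword is 3 bits.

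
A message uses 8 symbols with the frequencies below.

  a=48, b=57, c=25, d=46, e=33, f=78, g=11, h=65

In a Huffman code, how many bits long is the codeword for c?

4

Repeatedly merge the two smallest:
g(11) + c(25) → 36
e(33) + 36 → 69
d(46) + a(48) → 94
b(57) + h(65) → 122
69 + f(78) → 147
94 + 122 → 216
147 + 216 → 363
The subtree containing c is merged 4 times, so code length = 4.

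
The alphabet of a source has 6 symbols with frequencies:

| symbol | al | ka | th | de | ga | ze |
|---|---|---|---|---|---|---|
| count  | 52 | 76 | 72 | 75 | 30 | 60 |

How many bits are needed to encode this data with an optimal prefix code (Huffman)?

Greedily combine the two least-frequent nodes:
combine ga(30), al(52) → 82
combine ze(60), th(72) → 132
combine de(75), ka(76) → 151
combine 82, 132 → 214
combine 151, 214 → 365
Total encoded bits = sum of merged weights = 82 + 132 + 151 + 214 + 365 = 944.

944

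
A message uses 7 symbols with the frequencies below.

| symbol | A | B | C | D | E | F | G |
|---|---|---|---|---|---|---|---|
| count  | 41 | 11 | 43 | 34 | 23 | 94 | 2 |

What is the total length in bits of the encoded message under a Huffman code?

605

Greedily combine the two least-frequent nodes:
combine G(2), B(11) → 13
combine 13, E(23) → 36
combine D(34), 36 → 70
combine A(41), C(43) → 84
combine 70, 84 → 154
combine F(94), 154 → 248
Total encoded bits = sum of merged weights = 13 + 36 + 70 + 84 + 154 + 248 = 605.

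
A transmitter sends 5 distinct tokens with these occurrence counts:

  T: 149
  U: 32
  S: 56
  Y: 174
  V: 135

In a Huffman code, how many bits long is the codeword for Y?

2

Build the tree from the bottom:
combine U(32), S(56) → 88
combine 88, V(135) → 223
combine T(149), Y(174) → 323
combine 223, 323 → 546
Y's leaf is at depth 2, giving a 2-bit codeword.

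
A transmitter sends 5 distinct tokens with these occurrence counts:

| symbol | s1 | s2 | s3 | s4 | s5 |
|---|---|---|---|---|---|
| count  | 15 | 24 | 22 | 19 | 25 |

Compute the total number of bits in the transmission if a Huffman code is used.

244

Build the Huffman tree bottom-up:
merge s1(15) and s4(19): 34
merge s3(22) and s2(24): 46
merge s5(25) and 34: 59
merge 46 and 59: 105
The encoded length is the sum of every internal node's weight: 34 + 46 + 59 + 105 = 244 bits.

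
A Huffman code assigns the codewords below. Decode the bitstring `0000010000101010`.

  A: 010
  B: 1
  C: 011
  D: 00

Read left to right; each codeword is recognised as soon as it completes (prefix code):
  00→D | 00→D | 010→A | 00→D | 010→A | 1→B | 010→A
Decoded message: DDADABA

DDADABA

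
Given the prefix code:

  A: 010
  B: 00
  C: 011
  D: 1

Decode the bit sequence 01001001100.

AACB

Read left to right; each codeword is recognised as soon as it completes (prefix code):
  010→A | 010→A | 011→C | 00→B
Decoded message: AACB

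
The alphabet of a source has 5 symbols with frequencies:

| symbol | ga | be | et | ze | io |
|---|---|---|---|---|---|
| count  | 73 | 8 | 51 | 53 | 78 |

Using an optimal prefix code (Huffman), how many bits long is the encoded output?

585

Greedily combine the two least-frequent nodes:
be(8) + et(51) → 59
ze(53) + 59 → 112
ga(73) + io(78) → 151
112 + 151 → 263
Each symbol's bit-cost is frequency × depth; summing gives 585 bits (equivalently 59 + 112 + 151 + 263).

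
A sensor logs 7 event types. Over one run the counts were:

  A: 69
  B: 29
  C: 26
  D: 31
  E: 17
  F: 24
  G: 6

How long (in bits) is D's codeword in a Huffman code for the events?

Huffman merges, smallest pair first:
combine G(6), E(17) → 23
combine 23, F(24) → 47
combine C(26), B(29) → 55
combine D(31), 47 → 78
combine 55, A(69) → 124
combine 78, 124 → 202
D sits 2 levels below the root, so its codeword is 2 bits.

2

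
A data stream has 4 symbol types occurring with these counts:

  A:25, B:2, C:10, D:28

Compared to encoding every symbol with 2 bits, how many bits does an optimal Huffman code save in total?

16

Fixed-length: 2 bits × 65 symbols = 130 bits.
Huffman merges:
merge B(2) and C(10): 12
merge 12 and A(25): 37
merge D(28) and 37: 65
Huffman total = 12 + 37 + 65 = 114 bits.
Saving = 130 − 114 = 16 bits.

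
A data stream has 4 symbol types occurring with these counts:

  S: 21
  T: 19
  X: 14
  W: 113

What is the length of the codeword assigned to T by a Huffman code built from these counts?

3

Huffman merges, smallest pair first:
X(14) + T(19) → 33
S(21) + 33 → 54
54 + W(113) → 167
The subtree containing T is merged 3 times, so code length = 3.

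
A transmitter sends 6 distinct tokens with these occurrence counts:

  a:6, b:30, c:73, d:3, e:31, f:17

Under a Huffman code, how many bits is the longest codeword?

Merge the two lowest-weight nodes at each step:
combine d(3), a(6) → 9
combine 9, f(17) → 26
combine 26, b(30) → 56
combine e(31), 56 → 87
combine c(73), 87 → 160
The first pair merged (d, a) ends up deepest, at depth 5.

5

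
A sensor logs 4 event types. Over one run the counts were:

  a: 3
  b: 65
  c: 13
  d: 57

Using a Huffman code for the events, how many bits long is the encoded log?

227

Merge the two smallest weights repeatedly:
combine a(3), c(13) → 16
combine 16, d(57) → 73
combine b(65), 73 → 138
Each symbol's bit-cost is frequency × depth; summing gives 227 bits (equivalently 16 + 73 + 138).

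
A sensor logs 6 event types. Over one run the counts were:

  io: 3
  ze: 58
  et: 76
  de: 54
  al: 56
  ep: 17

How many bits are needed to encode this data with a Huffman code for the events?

Greedily combine the two least-frequent nodes:
merge io(3) and ep(17): 20
merge 20 and de(54): 74
merge al(56) and ze(58): 114
merge 74 and et(76): 150
merge 114 and 150: 264
Total encoded bits = sum of merged weights = 20 + 74 + 114 + 150 + 264 = 622.

622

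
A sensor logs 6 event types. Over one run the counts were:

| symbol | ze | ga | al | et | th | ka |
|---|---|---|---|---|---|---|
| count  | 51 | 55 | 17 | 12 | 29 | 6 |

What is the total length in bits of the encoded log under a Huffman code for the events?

393

Build the Huffman tree bottom-up:
combine ka(6), et(12) → 18
combine al(17), 18 → 35
combine th(29), 35 → 64
combine ze(51), ga(55) → 106
combine 64, 106 → 170
Each symbol's bit-cost is frequency × depth; summing gives 393 bits (equivalently 18 + 35 + 64 + 106 + 170).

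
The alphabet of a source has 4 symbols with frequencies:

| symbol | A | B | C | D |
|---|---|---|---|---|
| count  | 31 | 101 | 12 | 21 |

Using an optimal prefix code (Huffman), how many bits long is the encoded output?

Merge the two smallest weights repeatedly:
C(12) + D(21) → 33
A(31) + 33 → 64
64 + B(101) → 165
Each symbol's bit-cost is frequency × depth; summing gives 262 bits (equivalently 33 + 64 + 165).

262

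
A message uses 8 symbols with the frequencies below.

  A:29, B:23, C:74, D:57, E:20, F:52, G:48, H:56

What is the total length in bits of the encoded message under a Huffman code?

Build the Huffman tree bottom-up:
merge E(20) and B(23): 43
merge A(29) and 43: 72
merge G(48) and F(52): 100
merge H(56) and D(57): 113
merge 72 and C(74): 146
merge 100 and 113: 213
merge 146 and 213: 359
Each symbol's bit-cost is frequency × depth; summing gives 1046 bits (equivalently 43 + 72 + 100 + 113 + 146 + 213 + 359).

1046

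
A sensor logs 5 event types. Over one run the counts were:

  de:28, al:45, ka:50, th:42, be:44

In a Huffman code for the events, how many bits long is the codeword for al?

Repeatedly merge the two smallest:
de(28) + th(42) → 70
be(44) + al(45) → 89
ka(50) + 70 → 120
89 + 120 → 209
The subtree containing al is merged 2 times, so code length = 2.

2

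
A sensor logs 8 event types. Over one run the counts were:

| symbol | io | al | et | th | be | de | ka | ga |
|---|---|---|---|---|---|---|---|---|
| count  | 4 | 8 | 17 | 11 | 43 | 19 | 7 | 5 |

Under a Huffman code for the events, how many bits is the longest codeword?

Merge the two lowest-weight nodes at each step:
io(4) + ga(5) → 9
ka(7) + al(8) → 15
9 + th(11) → 20
15 + et(17) → 32
de(19) + 20 → 39
32 + 39 → 71
be(43) + 71 → 114
The rarest symbols sit at the bottom; the longest codeword is 5 bits.

5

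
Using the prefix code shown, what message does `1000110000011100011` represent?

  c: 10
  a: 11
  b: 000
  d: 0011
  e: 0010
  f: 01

cdbdcd

Read left to right; each codeword is recognised as soon as it completes (prefix code):
  10→c | 0011→d | 000→b | 0011→d | 10→c | 0011→d
Decoded message: cdbdcd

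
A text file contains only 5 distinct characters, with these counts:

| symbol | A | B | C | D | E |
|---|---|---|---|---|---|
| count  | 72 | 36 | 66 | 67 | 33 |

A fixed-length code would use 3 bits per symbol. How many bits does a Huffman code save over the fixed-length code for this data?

205

Fixed-length: 3 bits × 274 symbols = 822 bits.
Huffman merges:
combine E(33), B(36) → 69
combine C(66), D(67) → 133
combine 69, A(72) → 141
combine 133, 141 → 274
Huffman total = 69 + 133 + 141 + 274 = 617 bits.
Saving = 822 − 617 = 205 bits.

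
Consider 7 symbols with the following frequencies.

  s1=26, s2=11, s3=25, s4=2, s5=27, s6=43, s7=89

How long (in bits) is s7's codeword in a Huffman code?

Build the tree from the bottom:
combine s4(2), s2(11) → 13
combine 13, s3(25) → 38
combine s1(26), s5(27) → 53
combine 38, s6(43) → 81
combine 53, 81 → 134
combine s7(89), 134 → 223
s7 is merged only at the final step, so code length = 1.

1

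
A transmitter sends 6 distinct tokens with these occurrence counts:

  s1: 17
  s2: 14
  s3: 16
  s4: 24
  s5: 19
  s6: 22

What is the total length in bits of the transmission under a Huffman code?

Merge the two smallest weights repeatedly:
merge s2(14) and s3(16): 30
merge s1(17) and s5(19): 36
merge s6(22) and s4(24): 46
merge 30 and 36: 66
merge 46 and 66: 112
Total encoded bits = sum of merged weights = 30 + 36 + 46 + 66 + 112 = 290.

290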